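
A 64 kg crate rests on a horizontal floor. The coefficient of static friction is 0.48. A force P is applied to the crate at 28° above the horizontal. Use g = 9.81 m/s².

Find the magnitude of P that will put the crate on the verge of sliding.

P ≈ 272 N

N = m g − P sin α (the pull lifts the crate).
At impending slip, P cos α = μ_s N = μ_s (m g − P sin α).
Solving: P (cos α + μ_s sin α) = μ_s m g → P = 0.48×628/(cos 28° + 0.48 sin 28°) = 301/1.108 = 272 N.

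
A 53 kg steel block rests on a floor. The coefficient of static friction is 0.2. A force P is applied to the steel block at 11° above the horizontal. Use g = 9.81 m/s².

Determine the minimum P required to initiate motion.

P ≈ 102 N

N = m g − P sin α (the pull lifts the steel block).
At impending slip, P cos α = μ_s N = μ_s (m g − P sin α).
Solving: P (cos α + μ_s sin α) = μ_s m g → P = 0.2×520/(cos 11° + 0.2 sin 11°) = 104/1.02 = 102 N.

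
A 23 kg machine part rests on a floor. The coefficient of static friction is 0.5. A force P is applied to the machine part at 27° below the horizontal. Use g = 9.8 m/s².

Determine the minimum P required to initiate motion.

P ≈ 170 N

N = m g + P sin α (the push presses the machine part into the floor).
At impending slip, P cos α = μ_s N = μ_s (m g + P sin α).
Solving: P (cos α − μ_s sin α) = μ_s m g → P = 0.5×225/(cos 27° − 0.5 sin 27°) = 113/0.664 = 170 N.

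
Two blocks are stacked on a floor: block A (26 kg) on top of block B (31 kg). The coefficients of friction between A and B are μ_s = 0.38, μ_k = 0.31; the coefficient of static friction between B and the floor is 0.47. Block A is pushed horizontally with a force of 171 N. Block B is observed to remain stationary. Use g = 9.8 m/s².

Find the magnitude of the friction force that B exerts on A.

f ≈ 79 N

Between the blocks, N₁ = m_A g = 254.8 N.
So the A–B interface can sustain at most μ_s N₁ = 96.82 N of static friction.
Since P = 171 N > 96.82 N, A slides on B; the A–B friction is kinetic: f₁ = μ_k N₁ = 0.31×254.8 = 79 N.
B experiences an equal 79 N forward from A (third law). B is in equilibrium, so the floor supplies f₂ = 79 N of static friction (limit μ_s(m_A+m_B)g = 262.5 N, not exceeded).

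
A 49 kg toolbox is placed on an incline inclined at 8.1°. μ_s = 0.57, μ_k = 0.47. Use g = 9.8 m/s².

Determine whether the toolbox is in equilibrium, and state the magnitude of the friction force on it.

f ≈ 67.7 N

N = m g cos θ = 475 N.
Down-slope weight component: m g sin θ = 67.7 N.
μ_s N = 271 N.
67.7 ≤ 271 N, so it stays put; friction = 67.7 N.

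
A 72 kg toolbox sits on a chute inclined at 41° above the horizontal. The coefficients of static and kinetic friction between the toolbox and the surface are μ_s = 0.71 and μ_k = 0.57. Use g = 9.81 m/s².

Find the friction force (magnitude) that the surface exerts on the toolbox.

The normal reaction is N = m g cos θ = 533.1 N.
Along the slope the weight component is m g sin θ = 463.4 N; friction must supply exactly this, acting up-slope.
Maximum static friction available: μ_s N = 0.71 × 533.1 = 378.5 N.
Since |463.4| > 378.5 N, static friction cannot hold it; the toolbox slides down the incline and kinetic friction applies: f = μ_k N = 0.57 × 533.1 = 304 N.

f ≈ 304 N (up the incline)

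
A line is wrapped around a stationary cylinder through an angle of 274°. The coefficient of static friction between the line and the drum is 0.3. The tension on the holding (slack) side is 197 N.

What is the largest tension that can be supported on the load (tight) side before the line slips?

T_max ≈ 827 N

At impending slip the capstan equation gives T₂/T₁ = e^{μβ} with β in radians.
β = 274° × π/180 = 4.782 rad.
e^{μβ} = e^{0.3×4.782} = 4.198.
T₂ = T₁ · e^{μβ} = 197 × 4.198 = 827 N.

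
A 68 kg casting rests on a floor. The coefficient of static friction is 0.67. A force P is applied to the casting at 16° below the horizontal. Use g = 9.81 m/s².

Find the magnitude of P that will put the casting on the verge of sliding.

P ≈ 576 N

N = m g + P sin α (the push presses the casting into the floor).
At impending slip, P cos α = μ_s N = μ_s (m g + P sin α).
Solving: P (cos α − μ_s sin α) = μ_s m g → P = 0.67×667/(cos 16° − 0.67 sin 16°) = 447/0.7766 = 576 N.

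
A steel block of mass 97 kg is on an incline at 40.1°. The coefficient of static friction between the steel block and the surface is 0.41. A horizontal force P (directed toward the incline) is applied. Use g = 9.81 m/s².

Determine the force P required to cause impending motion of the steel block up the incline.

P ≈ 1820 N

At impending motion up the slope, friction acts down-slope at its limit: f = μ_s N.
Perpendicular to the incline: N = m g cos θ + P sin θ.
Along the incline: P cos θ = m g sin θ + μ_s N = m g sin θ + μ_s (m g cos θ + P sin θ).
Solving, P (cos θ − μ_s sin θ) = m g (sin θ + μ_s cos θ), so P = 97×9.81×(sin 40.1° + 0.41 cos 40.1°)/(cos 40.1° − 0.41 sin 40.1°) = 952×0.9577/0.5008 = 1820 N.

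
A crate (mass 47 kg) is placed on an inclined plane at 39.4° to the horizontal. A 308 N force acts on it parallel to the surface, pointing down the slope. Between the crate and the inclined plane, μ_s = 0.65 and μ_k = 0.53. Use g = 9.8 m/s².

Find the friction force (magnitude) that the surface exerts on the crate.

f ≈ 189 N (up the incline)

Perpendicular to the surface, N = m g cos θ = 47·9.8·cos 39.4° = 355.9 N.
The friction needed for equilibrium is m g sin θ + P = 292.4 + 308 = 600.4 N, measured positive up-slope.
Static friction can supply at most μ_s N = 231.3 N.
|600.4| exceeds 231.3 N, so the crate slips down-slope; friction is kinetic, f = μ_k N = 0.53×355.9 = 189 N.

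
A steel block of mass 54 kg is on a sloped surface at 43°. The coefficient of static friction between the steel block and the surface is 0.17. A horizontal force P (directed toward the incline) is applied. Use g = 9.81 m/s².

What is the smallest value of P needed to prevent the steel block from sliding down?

The steel block tends to slide down (tan θ > μ_s), so at the point of impending slip friction acts up-slope at its limit: f = μ_s N.
Perpendicular to the incline: N = m g cos θ + P sin θ.
Along the incline: P cos θ + μ_s N = m g sin θ, i.e. P cos θ + μ_s (m g cos θ + P sin θ) = m g sin θ.
Solving, P (cos θ + μ_s sin θ) = m g (sin θ − μ_s cos θ), so P = 530×0.5577/0.8473 = 349 N.

P_min ≈ 349 N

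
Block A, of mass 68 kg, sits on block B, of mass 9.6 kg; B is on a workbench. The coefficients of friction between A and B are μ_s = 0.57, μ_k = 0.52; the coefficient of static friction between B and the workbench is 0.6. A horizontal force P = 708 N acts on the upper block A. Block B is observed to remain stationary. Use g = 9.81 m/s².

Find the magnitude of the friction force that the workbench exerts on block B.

Normal force at the A–B interface: N₁ = m_A g = 667.1 N.
Maximum static friction on A from B: μ_s N₁ = 0.57×667.1 = 380.2 N.
P = 708 N exceeds that limit, so A slips over B and the interface friction becomes kinetic: f₁ = μ_k N₁ = 0.52×667.1 = 347 N.
B experiences an equal 347 N forward from A (third law). B is in equilibrium, so the floor supplies f₂ = 347 N of static friction (limit μ_s(m_A+m_B)g = 456.8 N, not exceeded).

f ≈ 347 N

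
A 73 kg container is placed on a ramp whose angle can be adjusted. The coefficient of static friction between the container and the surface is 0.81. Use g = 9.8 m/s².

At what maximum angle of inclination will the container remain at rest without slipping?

At the slip threshold, m g sin θ = μ_s · m g cos θ, so tan θ = μ_s.
θ_max = arctan(0.81) = 39°.

θ_max ≈ 39°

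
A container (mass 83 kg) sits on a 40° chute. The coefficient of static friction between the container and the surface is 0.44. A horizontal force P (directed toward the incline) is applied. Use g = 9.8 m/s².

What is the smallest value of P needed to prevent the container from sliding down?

The container tends to slide down (tan θ > μ_s), so at the point of impending slip friction acts up-slope at its limit: f = μ_s N.
Perpendicular to the incline: N = m g cos θ + P sin θ.
Along the incline: P cos θ + μ_s N = m g sin θ, i.e. P cos θ + μ_s (m g cos θ + P sin θ) = m g sin θ.
Solving, P (cos θ + μ_s sin θ) = m g (sin θ − μ_s cos θ), so P = 813×0.3057/1.049 = 237 N.

P_min ≈ 237 N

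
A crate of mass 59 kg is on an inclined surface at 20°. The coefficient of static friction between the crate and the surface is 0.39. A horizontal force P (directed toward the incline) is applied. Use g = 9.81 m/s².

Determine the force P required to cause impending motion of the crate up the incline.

At impending motion up the slope, friction acts down-slope at its limit: f = μ_s N.
Perpendicular to the incline: N = m g cos θ + P sin θ.
Along the incline: P cos θ = m g sin θ + μ_s N = m g sin θ + μ_s (m g cos θ + P sin θ).
Solving, P (cos θ − μ_s sin θ) = m g (sin θ + μ_s cos θ), so P = 59×9.81×(sin 20° + 0.39 cos 20°)/(cos 20° − 0.39 sin 20°) = 579×0.7085/0.8063 = 509 N.

P ≈ 509 N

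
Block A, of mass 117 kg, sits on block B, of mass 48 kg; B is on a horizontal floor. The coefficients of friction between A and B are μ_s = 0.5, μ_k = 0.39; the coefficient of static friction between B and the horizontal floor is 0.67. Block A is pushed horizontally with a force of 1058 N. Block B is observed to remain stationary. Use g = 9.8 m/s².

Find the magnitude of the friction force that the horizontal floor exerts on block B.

f ≈ 447 N

The normal force B exerts on A is simply A's weight, N₁ = 1147 N.
So the A–B interface can sustain at most μ_s N₁ = 573.3 N of static friction.
Since P = 1058 N > 573.3 N, A slides on B; the A–B friction is kinetic: f₁ = μ_k N₁ = 0.39×1147 = 447 N.
B experiences an equal 447 N forward from A (third law). B is in equilibrium, so the floor supplies f₂ = 447 N of static friction (limit μ_s(m_A+m_B)g = 1083 N, not exceeded).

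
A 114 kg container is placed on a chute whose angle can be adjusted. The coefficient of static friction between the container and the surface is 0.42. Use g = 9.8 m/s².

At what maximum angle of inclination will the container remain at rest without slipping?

At the slip threshold, m g sin θ = μ_s · m g cos θ, so tan θ = μ_s.
θ_max = arctan(0.42) = 22.8°.

θ_max ≈ 22.8°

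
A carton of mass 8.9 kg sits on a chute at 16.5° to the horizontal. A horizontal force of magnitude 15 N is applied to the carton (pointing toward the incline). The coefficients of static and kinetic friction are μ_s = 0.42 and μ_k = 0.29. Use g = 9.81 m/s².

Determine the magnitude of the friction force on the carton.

The horizontal push has a component P sin θ into the surface, so N = m g cos θ + P sin θ = 83.71 + 4.26 = 87.97 N.
Along the incline, the net driving force (taking up-slope positive) is P cos θ − m g sin θ = 14.38 − 24.8 = -10.41 N, so equilibrium requires friction f = 10.41 N (up-slope).
The limit of static friction is μ_s N = 36.95 N.
|f_req| = 10.41 ≤ 36.95 N → the carton is in equilibrium; friction equals the required value.

f ≈ 10.4 N (up the incline)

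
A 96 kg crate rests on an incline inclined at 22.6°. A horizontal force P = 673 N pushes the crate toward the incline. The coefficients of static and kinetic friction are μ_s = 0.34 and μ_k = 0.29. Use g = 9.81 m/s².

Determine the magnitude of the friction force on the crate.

f ≈ 259 N (down the incline)

The horizontal push has a component P sin θ into the surface, so N = m g cos θ + P sin θ = 869.4 + 258.6 = 1128 N.
Along the incline, the net driving force (taking up-slope positive) is P cos θ − m g sin θ = 621.3 − 361.9 = 259.4 N, so equilibrium requires friction f = -259.4 N (down-slope).
The limit of static friction is μ_s N = 383.5 N.
|f_req| = 259.4 ≤ 383.5 N → the crate is in equilibrium; friction equals the required value.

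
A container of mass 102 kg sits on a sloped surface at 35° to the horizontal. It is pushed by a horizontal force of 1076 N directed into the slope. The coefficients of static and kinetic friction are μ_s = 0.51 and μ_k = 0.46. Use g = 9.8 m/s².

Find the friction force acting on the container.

Resolve perpendicular to the incline: N = m g cos θ + P sin θ = 102×9.8×cos 35° + 1076×sin 35° = 1436 N.
Along the incline, the net driving force (taking up-slope positive) is P cos θ − m g sin θ = 881.4 − 573.3 = 308.1 N, so equilibrium requires friction f = -308.1 N (down-slope).
Maximum static friction: μ_s N = 0.51 × 1436 = 732.4 N.
|f_req| = 308.1 ≤ 732.4 N → the container is in equilibrium; friction equals the required value.

f ≈ 308 N (down the incline)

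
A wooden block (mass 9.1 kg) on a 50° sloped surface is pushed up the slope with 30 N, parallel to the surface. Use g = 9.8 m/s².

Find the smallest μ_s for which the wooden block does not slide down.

N = m g cos θ = 57.32 N.
Friction must make up the shortfall along the incline: f = m g sin θ − P = 68.32 − 30 = 38.32 N.
At the threshold f = μ_s N, so μ_s,min = 38.32/57.32 = 0.668.

μ_s,min ≈ 0.668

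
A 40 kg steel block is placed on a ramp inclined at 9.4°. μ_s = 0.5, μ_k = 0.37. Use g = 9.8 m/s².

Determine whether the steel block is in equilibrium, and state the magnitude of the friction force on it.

f ≈ 64 N

N = m g cos θ = 387 N.
Down-slope weight component: m g sin θ = 64 N.
μ_s N = 193 N.
64 ≤ 193 N, so it stays put; friction = 64 N.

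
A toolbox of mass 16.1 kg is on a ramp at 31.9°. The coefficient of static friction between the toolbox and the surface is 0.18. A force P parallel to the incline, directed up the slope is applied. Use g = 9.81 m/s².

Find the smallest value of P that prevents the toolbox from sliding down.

P_min ≈ 59.3 N

The toolbox tends to slide down (tan θ > μ_s), so at the point of impending slip friction acts up-slope at its limit: f = μ_s N.
P is parallel to the surface, so N = m g cos θ = 134 N.
Along the incline: P + μ_s N = m g sin θ, so P = 83.5 − 0.18×134 = 59.3 N.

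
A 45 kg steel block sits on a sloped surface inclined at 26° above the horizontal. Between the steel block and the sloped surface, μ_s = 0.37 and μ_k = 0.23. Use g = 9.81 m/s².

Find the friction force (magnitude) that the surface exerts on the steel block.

f ≈ 91.3 N (up the incline)

Perpendicular to the surface, N = m g cos θ = 45·9.81·cos 26° = 396.8 N.
Along the slope the weight component is m g sin θ = 193.5 N; friction must supply exactly this, acting up-slope.
Maximum static friction available: μ_s N = 0.37 × 396.8 = 146.8 N.
|193.5| exceeds 146.8 N, so the steel block slips down-slope; friction is kinetic, f = μ_k N = 0.23×396.8 = 91.3 N.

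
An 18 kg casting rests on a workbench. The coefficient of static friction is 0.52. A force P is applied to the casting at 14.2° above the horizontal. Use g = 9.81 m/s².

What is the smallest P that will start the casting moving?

N = m g − P sin α (the pull lifts the casting).
At impending slip, P cos α = μ_s N = μ_s (m g − P sin α).
Solving: P (cos α + μ_s sin α) = μ_s m g → P = 0.52×177/(cos 14.2° + 0.52 sin 14.2°) = 91.8/1.097 = 83.7 N.

P ≈ 83.7 N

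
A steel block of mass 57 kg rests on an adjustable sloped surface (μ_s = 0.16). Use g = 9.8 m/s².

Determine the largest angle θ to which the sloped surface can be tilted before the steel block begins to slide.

θ_max ≈ 9.09°

At the slip threshold, m g sin θ = μ_s · m g cos θ, so tan θ = μ_s.
θ_max = arctan(0.16) = 9.09°.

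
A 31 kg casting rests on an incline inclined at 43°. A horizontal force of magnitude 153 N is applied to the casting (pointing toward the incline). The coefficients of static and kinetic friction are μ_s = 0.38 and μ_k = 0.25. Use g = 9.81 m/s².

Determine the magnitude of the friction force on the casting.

Resolve perpendicular to the incline: N = m g cos θ + P sin θ = 31×9.81×cos 43° + 153×sin 43° = 326.8 N.
Along the incline, the net driving force (taking up-slope positive) is P cos θ − m g sin θ = 111.9 − 207.4 = -95.51 N, so equilibrium requires friction f = 95.51 N (up-slope).
Maximum static friction: μ_s N = 0.38 × 326.8 = 124.2 N.
Since 95.51 N is within the 124.2 N limit, the casting stays put and friction is exactly 95.5 N.

f ≈ 95.5 N (up the incline)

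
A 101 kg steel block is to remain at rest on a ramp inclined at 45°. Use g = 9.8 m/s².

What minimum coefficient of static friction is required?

At the slip threshold m g sin θ = μ_s m g cos θ, so μ_s,min = tan θ.
μ_s,min = tan 45° = 1.

μ_s,min ≈ 1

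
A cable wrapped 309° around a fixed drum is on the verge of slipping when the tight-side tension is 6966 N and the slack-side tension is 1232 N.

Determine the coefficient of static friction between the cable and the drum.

μ ≈ 0.321

T₂/T₁ = e^{μβ} → μ = ln(T₂/T₁)/β.
β = 309° = 5.393 rad.
μ = ln(6966/1232)/5.393 = ln(5.654)/5.393 = 0.321.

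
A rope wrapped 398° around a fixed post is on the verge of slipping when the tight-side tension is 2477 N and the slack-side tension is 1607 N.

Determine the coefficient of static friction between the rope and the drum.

T₂/T₁ = e^{μβ} → μ = ln(T₂/T₁)/β.
β = 398° = 6.946 rad.
μ = ln(2477/1607)/6.946 = ln(1.541)/6.946 = 0.0623.

μ ≈ 0.0623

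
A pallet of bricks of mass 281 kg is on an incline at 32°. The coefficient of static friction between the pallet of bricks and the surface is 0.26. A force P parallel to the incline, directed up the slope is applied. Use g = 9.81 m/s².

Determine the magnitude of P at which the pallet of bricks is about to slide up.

At impending motion up the slope, friction acts down-slope at its limit: f = μ_s N.
P is parallel to the surface, so N = m g cos θ = 2340 N.
Along the incline: P = m g sin θ + μ_s N = 1460 + 0.26×2340 = 2070 N.

P ≈ 2070 N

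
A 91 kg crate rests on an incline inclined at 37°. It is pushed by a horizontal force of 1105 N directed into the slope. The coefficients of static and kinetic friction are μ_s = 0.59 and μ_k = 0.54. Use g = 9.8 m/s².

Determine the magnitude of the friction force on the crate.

Resolve perpendicular to the incline: N = m g cos θ + P sin θ = 91×9.8×cos 37° + 1105×sin 37° = 1377 N.
Parallel to the incline: P cos θ − m g sin θ = 882.5 − 536.7 = 345.8 N; the friction needed to balance this is 345.8 N acting down the slope.
The limit of static friction is μ_s N = 812.6 N.
|f_req| = 345.8 ≤ 812.6 N → the crate is in equilibrium; friction equals the required value.

f ≈ 346 N (down the incline)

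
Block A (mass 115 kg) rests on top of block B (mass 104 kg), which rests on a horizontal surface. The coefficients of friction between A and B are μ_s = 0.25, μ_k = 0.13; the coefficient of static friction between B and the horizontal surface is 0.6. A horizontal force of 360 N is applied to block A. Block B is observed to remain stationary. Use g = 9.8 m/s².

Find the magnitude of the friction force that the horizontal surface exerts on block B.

f ≈ 147 N

The normal force B exerts on A is simply A's weight, N₁ = 1127 N.
So the A–B interface can sustain at most μ_s N₁ = 281.8 N of static friction.
Since P = 360 N > 281.8 N, A slides on B; the A–B friction is kinetic: f₁ = μ_k N₁ = 0.13×1127 = 147 N.
By Newton's third law B feels 147 N forward from A. With B stationary, the floor's static friction on B balances it: f₂ = 147 N (well within μ_s(m_A+m_B)g = 1288 N).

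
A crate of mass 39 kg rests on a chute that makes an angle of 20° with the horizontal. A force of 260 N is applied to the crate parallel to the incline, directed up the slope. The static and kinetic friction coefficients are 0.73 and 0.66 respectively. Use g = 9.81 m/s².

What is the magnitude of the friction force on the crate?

f ≈ 129 N (down the incline)

The normal reaction is N = m g cos θ = 359.5 N.
For equilibrium along the incline the friction force must supply f = m g sin θ − P = 130.9 − 260 = -129.1 N (positive meaning up-slope).
The static-friction ceiling is μ_s N = 0.73 × 359.5 = 262.4 N.
Since |-129.1| ≤ 262.4 N, no slip — friction simply equals what equilibrium demands.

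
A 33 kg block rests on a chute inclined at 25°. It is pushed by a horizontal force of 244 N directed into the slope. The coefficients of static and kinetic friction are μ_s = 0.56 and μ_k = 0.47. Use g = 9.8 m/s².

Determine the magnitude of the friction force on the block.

The horizontal push has a component P sin θ into the surface, so N = m g cos θ + P sin θ = 293.1 + 103.1 = 396.2 N.
Along the incline, the net driving force (taking up-slope positive) is P cos θ − m g sin θ = 221.1 − 136.7 = 84.46 N, so equilibrium requires friction f = -84.46 N (down-slope).
The limit of static friction is μ_s N = 221.9 N.
Since 84.46 N is within the 221.9 N limit, the block stays put and friction is exactly 84.5 N.

f ≈ 84.5 N (down the incline)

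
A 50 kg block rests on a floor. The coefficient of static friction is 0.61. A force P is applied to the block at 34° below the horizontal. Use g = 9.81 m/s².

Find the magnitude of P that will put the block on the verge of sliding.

N = m g + P sin α (the push presses the block into the floor).
At impending slip, P cos α = μ_s N = μ_s (m g + P sin α).
Solving: P (cos α − μ_s sin α) = μ_s m g → P = 0.61×490/(cos 34° − 0.61 sin 34°) = 299/0.4879 = 613 N.

P ≈ 613 N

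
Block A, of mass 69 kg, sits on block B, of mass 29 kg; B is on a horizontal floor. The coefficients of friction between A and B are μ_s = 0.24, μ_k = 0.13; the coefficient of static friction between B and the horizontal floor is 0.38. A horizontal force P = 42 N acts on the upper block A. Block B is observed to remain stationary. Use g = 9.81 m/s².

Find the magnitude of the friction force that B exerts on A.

f ≈ 42 N

Between the blocks, N₁ = m_A g = 676.9 N.
So the A–B interface can sustain at most μ_s N₁ = 162.5 N of static friction.
Since P = 42 N ≤ 162.5 N, A does not slip on B; friction on A equals P = 42 N.
By Newton's third law B feels 42 N forward from A. With B stationary, the floor's static friction on B balances it: f₂ = 42 N (well within μ_s(m_A+m_B)g = 365.3 N).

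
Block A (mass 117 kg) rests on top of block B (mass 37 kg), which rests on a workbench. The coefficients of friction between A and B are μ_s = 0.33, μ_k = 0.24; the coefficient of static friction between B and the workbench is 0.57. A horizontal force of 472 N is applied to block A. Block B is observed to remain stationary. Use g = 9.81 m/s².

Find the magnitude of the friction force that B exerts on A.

Normal force at the A–B interface: N₁ = m_A g = 1148 N.
Maximum static friction on A from B: μ_s N₁ = 0.33×1148 = 378.8 N.
P = 472 N exceeds that limit, so A slips over B and the interface friction becomes kinetic: f₁ = μ_k N₁ = 0.24×1148 = 275 N.
By Newton's third law B feels 275 N forward from A. With B stationary, the floor's static friction on B balances it: f₂ = 275 N (well within μ_s(m_A+m_B)g = 861.1 N).

f ≈ 275 N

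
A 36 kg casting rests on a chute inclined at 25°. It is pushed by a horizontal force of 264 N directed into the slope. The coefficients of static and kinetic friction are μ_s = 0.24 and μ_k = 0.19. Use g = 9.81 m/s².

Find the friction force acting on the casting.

f ≈ 90 N (down the incline)

Normal direction: N = m g cos θ + P sin θ = 431.6 N.
Along the incline, the net driving force (taking up-slope positive) is P cos θ − m g sin θ = 239.3 − 149.3 = 90.01 N, so equilibrium requires friction f = -90.01 N (down-slope).
The limit of static friction is μ_s N = 103.6 N.
|f_req| = 90.01 ≤ 103.6 N → the casting is in equilibrium; friction equals the required value.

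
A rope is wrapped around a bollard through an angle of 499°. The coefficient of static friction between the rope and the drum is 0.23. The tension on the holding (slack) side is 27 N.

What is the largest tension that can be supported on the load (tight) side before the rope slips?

At impending slip the capstan equation gives T₂/T₁ = e^{μβ} with β in radians.
β = 499° × π/180 = 8.709 rad.
e^{μβ} = e^{0.23×8.709} = 7.412.
T₂ = T₁ · e^{μβ} = 27 × 7.412 = 200 N.

T_max ≈ 200 N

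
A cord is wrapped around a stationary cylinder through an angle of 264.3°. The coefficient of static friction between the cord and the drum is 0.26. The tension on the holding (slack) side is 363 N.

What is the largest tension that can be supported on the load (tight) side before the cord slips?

T_max ≈ 1200 N

At impending slip the capstan equation gives T₂/T₁ = e^{μβ} with β in radians.
β = 264.3° × π/180 = 4.613 rad.
e^{μβ} = e^{0.26×4.613} = 3.318.
T₂ = T₁ · e^{μβ} = 363 × 3.318 = 1200 N.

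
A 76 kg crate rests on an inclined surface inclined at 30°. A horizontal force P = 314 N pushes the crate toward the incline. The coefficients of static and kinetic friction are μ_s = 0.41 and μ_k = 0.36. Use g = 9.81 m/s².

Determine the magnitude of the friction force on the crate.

Resolve perpendicular to the incline: N = m g cos θ + P sin θ = 76×9.81×cos 30° + 314×sin 30° = 802.7 N.
Along the incline, the net driving force (taking up-slope positive) is P cos θ − m g sin θ = 271.9 − 372.8 = -100.8 N, so equilibrium requires friction f = 100.8 N (up-slope).
Maximum static friction: μ_s N = 0.41 × 802.7 = 329.1 N.
Since 100.8 N is within the 329.1 N limit, the crate stays put and friction is exactly 101 N.

f ≈ 101 N (up the incline)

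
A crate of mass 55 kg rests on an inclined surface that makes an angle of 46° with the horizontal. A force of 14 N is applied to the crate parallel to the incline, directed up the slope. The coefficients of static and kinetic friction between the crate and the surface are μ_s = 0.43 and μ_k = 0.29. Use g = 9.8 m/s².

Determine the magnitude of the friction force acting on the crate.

f ≈ 109 N (up the incline)

Normal force: N = m g cos θ = 55 × 9.8 × cos 46° = 374.4 N.
Parallel to the incline, ΣF = 0 gives f = m g sin θ − P = 387.7 − 14 = 373.7 N (up-slope positive).
The static-friction ceiling is μ_s N = 0.43 × 374.4 = 161 N.
|373.7| exceeds 161 N, so the crate slips down-slope; friction is kinetic, f = μ_k N = 0.29×374.4 = 109 N.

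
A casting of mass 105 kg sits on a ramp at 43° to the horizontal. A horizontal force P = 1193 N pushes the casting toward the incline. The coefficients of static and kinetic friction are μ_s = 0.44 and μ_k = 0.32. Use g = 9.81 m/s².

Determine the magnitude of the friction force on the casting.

f ≈ 170 N (down the incline)

Normal direction: N = m g cos θ + P sin θ = 1567 N.
Parallel to the incline: P cos θ − m g sin θ = 872.5 − 702.5 = 170 N; the friction needed to balance this is 170 N acting down the slope.
The limit of static friction is μ_s N = 689.5 N.
Since 170 N is within the 689.5 N limit, the casting stays put and friction is exactly 170 N.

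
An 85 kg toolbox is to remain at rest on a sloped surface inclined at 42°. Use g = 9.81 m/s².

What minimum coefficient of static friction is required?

μ_s,min ≈ 0.9

At the slip threshold m g sin θ = μ_s m g cos θ, so μ_s,min = tan θ.
μ_s,min = tan 42° = 0.9.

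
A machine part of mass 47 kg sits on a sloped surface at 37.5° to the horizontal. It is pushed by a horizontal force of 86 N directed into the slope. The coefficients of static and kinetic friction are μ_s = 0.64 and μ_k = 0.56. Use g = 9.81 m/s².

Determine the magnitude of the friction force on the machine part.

Normal direction: N = m g cos θ + P sin θ = 418.1 N.
Parallel to the incline: P cos θ − m g sin θ = 68.23 − 280.7 = -212.5 N; the friction needed to balance this is 212.5 N acting up the slope.
The limit of static friction is μ_s N = 267.6 N.
Since 212.5 N is within the 267.6 N limit, the machine part stays put and friction is exactly 212 N.

f ≈ 212 N (up the incline)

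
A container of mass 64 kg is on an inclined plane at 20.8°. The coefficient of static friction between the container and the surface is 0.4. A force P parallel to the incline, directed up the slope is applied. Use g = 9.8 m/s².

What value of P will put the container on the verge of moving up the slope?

At impending motion up the slope, friction acts down-slope at its limit: f = μ_s N.
P is parallel to the surface, so N = m g cos θ = 586 N.
Along the incline: P = m g sin θ + μ_s N = 223 + 0.4×586 = 457 N.

P ≈ 457 N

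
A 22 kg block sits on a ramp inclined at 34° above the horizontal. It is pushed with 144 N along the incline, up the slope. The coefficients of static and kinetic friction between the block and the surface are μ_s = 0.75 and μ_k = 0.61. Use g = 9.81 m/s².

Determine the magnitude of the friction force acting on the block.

f ≈ 23.3 N (down the incline)

The normal reaction is N = m g cos θ = 178.9 N.
Parallel to the incline, ΣF = 0 gives f = m g sin θ − P = 120.7 − 144 = -23.31 N (up-slope positive).
Static friction can supply at most μ_s N = 134.2 N.
Since |-23.31| ≤ 134.2 N, static friction is sufficient; f equals the required value, not μ_s N.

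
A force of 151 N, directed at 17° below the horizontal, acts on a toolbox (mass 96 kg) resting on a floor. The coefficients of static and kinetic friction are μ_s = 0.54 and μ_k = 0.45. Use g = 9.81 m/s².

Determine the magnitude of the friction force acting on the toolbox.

f ≈ 144 N

N = m g + P sin α = 941.8 + 151×sin 17° = 985.9 N.
Horizontally, friction must balance P cos α = 144.4 N.
The static-friction limit is μ_s N = 532.4 N.
Since 144.4 N does not exceed the limit, the toolbox stays at rest and f = 144 N.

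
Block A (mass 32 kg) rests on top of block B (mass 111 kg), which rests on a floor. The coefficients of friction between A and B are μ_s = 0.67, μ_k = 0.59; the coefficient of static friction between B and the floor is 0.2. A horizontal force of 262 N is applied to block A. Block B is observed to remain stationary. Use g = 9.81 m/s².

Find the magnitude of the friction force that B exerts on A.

Normal force at the A–B interface: N₁ = m_A g = 313.9 N.
Maximum static friction on A from B: μ_s N₁ = 0.67×313.9 = 210.3 N.
P = 262 N exceeds that limit, so A slips over B and the interface friction becomes kinetic: f₁ = μ_k N₁ = 0.59×313.9 = 185 N.
B experiences an equal 185 N forward from A (third law). B is in equilibrium, so the floor supplies f₂ = 185 N of static friction (limit μ_s(m_A+m_B)g = 280.6 N, not exceeded).

f ≈ 185 N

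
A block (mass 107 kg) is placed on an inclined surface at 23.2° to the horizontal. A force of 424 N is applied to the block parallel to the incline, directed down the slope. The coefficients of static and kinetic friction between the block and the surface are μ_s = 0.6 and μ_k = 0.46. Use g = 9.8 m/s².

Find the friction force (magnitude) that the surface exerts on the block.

f ≈ 443 N (up the incline)

The normal reaction is N = m g cos θ = 963.8 N.
For equilibrium along the incline the friction force must supply f = m g sin θ + P = 413.1 + 424 = 837.1 N (positive meaning up-slope).
Static friction can supply at most μ_s N = 578.3 N.
|837.1| exceeds 578.3 N, so the block slips down-slope; friction is kinetic, f = μ_k N = 0.46×963.8 = 443 N.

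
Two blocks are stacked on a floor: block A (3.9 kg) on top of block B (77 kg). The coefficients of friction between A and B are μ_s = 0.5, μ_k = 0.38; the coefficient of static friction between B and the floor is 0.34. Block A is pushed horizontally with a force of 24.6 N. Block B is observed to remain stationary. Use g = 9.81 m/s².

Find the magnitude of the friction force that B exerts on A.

Normal force at the A–B interface: N₁ = m_A g = 38.26 N.
So the A–B interface can sustain at most μ_s N₁ = 19.13 N of static friction.
P = 24.6 N exceeds that limit, so A slips over B and the interface friction becomes kinetic: f₁ = μ_k N₁ = 0.38×38.26 = 14.5 N.
By Newton's third law B feels 14.5 N forward from A. With B stationary, the floor's static friction on B balances it: f₂ = 14.5 N (well within μ_s(m_A+m_B)g = 269.8 N).

f ≈ 14.5 N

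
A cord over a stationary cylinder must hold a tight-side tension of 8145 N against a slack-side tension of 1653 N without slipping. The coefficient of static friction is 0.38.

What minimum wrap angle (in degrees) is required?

β_min ≈ 240°

T₂/T₁ = e^{μβ} → β = ln(T₂/T₁)/μ.
β = ln(8145/1653)/0.38 = 1.595/0.38 = 4.197 rad.
In degrees: β = 4.197 × 180/π = 240°.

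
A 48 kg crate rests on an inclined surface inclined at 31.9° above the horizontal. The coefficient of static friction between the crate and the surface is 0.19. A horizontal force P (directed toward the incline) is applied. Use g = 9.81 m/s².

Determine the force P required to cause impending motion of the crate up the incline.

At impending motion up the slope, friction acts down-slope at its limit: f = μ_s N.
Perpendicular to the incline: N = m g cos θ + P sin θ.
Along the incline: P cos θ = m g sin θ + μ_s N = m g sin θ + μ_s (m g cos θ + P sin θ).
Solving, P (cos θ − μ_s sin θ) = m g (sin θ + μ_s cos θ), so P = 48×9.81×(sin 31.9° + 0.19 cos 31.9°)/(cos 31.9° − 0.19 sin 31.9°) = 471×0.6897/0.7486 = 434 N.

P ≈ 434 N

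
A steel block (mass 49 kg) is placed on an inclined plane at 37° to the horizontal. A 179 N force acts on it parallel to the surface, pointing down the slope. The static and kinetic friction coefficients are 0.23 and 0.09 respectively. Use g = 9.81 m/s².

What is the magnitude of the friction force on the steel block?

f ≈ 34.6 N (up the incline)

Normal force: N = m g cos θ = 49 × 9.81 × cos 37° = 383.9 N.
For equilibrium along the incline the friction force must supply f = m g sin θ + P = 289.3 + 179 = 468.3 N (positive meaning up-slope).
The static-friction ceiling is μ_s N = 0.23 × 383.9 = 88.3 N.
|468.3| exceeds 88.3 N, so the steel block slips down-slope; friction is kinetic, f = μ_k N = 0.09×383.9 = 34.6 N.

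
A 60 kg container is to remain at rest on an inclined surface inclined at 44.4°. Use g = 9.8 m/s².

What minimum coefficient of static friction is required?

μ_s,min ≈ 0.979

At the slip threshold m g sin θ = μ_s m g cos θ, so μ_s,min = tan θ.
μ_s,min = tan 44.4° = 0.979.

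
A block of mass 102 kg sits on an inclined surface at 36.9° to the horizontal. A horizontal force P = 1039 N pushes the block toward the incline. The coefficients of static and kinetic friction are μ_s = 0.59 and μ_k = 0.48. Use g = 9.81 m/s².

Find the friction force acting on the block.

The horizontal push has a component P sin θ into the surface, so N = m g cos θ + P sin θ = 800.2 + 623.8 = 1424 N.
Along the incline, the net driving force (taking up-slope positive) is P cos θ − m g sin θ = 830.9 − 600.8 = 230.1 N, so equilibrium requires friction f = -230.1 N (down-slope).
The limit of static friction is μ_s N = 840.2 N.
Since 230.1 N is within the 840.2 N limit, the block stays put and friction is exactly 230 N.

f ≈ 230 N (down the incline)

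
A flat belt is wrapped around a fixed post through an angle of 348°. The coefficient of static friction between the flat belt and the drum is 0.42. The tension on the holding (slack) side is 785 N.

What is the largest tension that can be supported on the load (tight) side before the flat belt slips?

At impending slip the capstan equation gives T₂/T₁ = e^{μβ} with β in radians.
β = 348° × π/180 = 6.074 rad.
e^{μβ} = e^{0.42×6.074} = 12.82.
T₂ = T₁ · e^{μβ} = 785 × 12.82 = 10100 N.

T_max ≈ 10100 N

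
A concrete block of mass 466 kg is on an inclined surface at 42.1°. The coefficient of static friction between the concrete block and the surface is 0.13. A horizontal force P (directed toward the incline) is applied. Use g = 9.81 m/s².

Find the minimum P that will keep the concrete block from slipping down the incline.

The concrete block tends to slide down (tan θ > μ_s), so at the point of impending slip friction acts up-slope at its limit: f = μ_s N.
Perpendicular to the incline: N = m g cos θ + P sin θ.
Along the incline: P cos θ + μ_s N = m g sin θ, i.e. P cos θ + μ_s (m g cos θ + P sin θ) = m g sin θ.
Solving, P (cos θ + μ_s sin θ) = m g (sin θ − μ_s cos θ), so P = 4570×0.574/0.8291 = 3160 N.

P_min ≈ 3160 N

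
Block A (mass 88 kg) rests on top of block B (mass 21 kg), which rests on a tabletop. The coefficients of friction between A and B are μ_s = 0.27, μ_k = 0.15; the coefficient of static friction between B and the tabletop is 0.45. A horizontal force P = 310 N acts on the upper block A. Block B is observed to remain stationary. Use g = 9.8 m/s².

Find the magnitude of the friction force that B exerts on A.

f ≈ 129 N

Normal force at the A–B interface: N₁ = m_A g = 862.4 N.
Maximum static friction on A from B: μ_s N₁ = 0.27×862.4 = 232.8 N.
P = 310 N exceeds that limit, so A slips over B and the interface friction becomes kinetic: f₁ = μ_k N₁ = 0.15×862.4 = 129 N.
B experiences an equal 129 N forward from A (third law). B is in equilibrium, so the floor supplies f₂ = 129 N of static friction (limit μ_s(m_A+m_B)g = 480.7 N, not exceeded).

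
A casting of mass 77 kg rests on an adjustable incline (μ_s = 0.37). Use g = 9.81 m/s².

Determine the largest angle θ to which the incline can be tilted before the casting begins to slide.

At the slip threshold, m g sin θ = μ_s · m g cos θ, so tan θ = μ_s.
θ_max = arctan(0.37) = 20.3°.

θ_max ≈ 20.3°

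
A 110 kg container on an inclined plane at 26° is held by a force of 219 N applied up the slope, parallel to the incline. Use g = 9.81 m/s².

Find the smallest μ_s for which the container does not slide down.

N = m g cos θ = 969.9 N.
Friction must make up the shortfall along the incline: f = m g sin θ − P = 473 − 219 = 254 N.
At the threshold f = μ_s N, so μ_s,min = 254/969.9 = 0.262.

μ_s,min ≈ 0.262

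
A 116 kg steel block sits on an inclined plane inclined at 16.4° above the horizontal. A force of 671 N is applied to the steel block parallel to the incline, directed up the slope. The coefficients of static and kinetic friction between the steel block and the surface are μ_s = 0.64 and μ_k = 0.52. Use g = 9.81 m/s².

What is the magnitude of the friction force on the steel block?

f ≈ 350 N (down the incline)

The normal reaction is N = m g cos θ = 1092 N.
The friction needed for equilibrium is m g sin θ − P = 321.3 − 671 = -349.7 N, measured positive up-slope.
Static friction can supply at most μ_s N = 698.7 N.
Since |-349.7| ≤ 698.7 N, no slip — friction simply equals what equilibrium demands.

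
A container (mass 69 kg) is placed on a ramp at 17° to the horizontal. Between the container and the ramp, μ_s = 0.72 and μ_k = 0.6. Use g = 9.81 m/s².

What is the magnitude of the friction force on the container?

The normal reaction is N = m g cos θ = 647.3 N.
Along the slope the weight component is m g sin θ = 197.9 N; friction must supply exactly this, acting up-slope.
The static-friction ceiling is μ_s N = 0.72 × 647.3 = 466.1 N.
Since |197.9| ≤ 466.1 N, static friction is sufficient; f equals the required value, not μ_s N.

f ≈ 198 N (up the incline)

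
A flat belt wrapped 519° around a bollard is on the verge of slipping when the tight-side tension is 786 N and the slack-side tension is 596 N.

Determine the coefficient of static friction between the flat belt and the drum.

T₂/T₁ = e^{μβ} → μ = ln(T₂/T₁)/β.
β = 519° = 9.058 rad.
μ = ln(786/596)/9.058 = ln(1.319)/9.058 = 0.0305.

μ ≈ 0.0305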